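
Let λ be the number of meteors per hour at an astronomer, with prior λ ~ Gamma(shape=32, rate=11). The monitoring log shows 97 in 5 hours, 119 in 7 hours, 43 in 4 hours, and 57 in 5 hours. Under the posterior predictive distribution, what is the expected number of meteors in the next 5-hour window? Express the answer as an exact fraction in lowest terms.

435/8

Total count: 97 + 119 + 43 + 57 = 316.
Total exposure: 5 + 7 + 4 + 5 = 21 hours.
Gamma(α, β) with Poisson data over total exposure Σt gives posterior Gamma(α+Σx, β+Σt) = Gamma(348, 32).
Predictive mean over a 5-hour window = T·E[λ|data] = 5·348/32 = 435/8.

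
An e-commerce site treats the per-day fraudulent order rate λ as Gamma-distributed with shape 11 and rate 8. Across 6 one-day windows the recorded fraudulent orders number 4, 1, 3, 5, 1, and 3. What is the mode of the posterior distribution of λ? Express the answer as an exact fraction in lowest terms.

Total count: 4 + 1 + 3 + 5 + 1 + 3 = 17.
Total exposure: 6 days.
By Gamma–Poisson conjugacy, the posterior is Gamma(α + Σx, β + Σt) = Gamma(11 + 17, 8 + 6) = Gamma(28, 14).
Posterior mode = (α'−1)/β' = 27/14.

27/14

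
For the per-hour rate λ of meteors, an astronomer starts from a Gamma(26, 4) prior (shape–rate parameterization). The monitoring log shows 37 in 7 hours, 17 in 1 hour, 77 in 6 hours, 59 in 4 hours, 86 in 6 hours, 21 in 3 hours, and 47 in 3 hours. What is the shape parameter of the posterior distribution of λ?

370

Total count: 37 + 17 + 77 + 59 + 86 + 21 + 47 = 344.
Total exposure: 7 + 1 + 6 + 4 + 6 + 3 + 3 = 30 hours.
Gamma(α, β) with Poisson data over total exposure Σt gives posterior Gamma(α+Σx, β+Σt) = Gamma(370, 34).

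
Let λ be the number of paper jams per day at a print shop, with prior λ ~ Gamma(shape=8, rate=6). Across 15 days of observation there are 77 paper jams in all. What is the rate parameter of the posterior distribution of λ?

21

Total count 77 over total exposure 15 days.
Posterior: α' = 8 + 77 = 85, β' = 6 + 15 = 21.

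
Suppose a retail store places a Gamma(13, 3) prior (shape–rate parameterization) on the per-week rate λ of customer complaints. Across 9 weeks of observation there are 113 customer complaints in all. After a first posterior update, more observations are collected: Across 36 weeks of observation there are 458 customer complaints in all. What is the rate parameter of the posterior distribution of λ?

48

Total count 113 over total exposure 9 weeks.
After the first batch: Gamma(13 + 113, 3 + 9) = Gamma(126, 12).
Total count 458 over total exposure 36 weeks.
After the second batch: Gamma(126 + 458, 12 + 36) = Gamma(584, 48).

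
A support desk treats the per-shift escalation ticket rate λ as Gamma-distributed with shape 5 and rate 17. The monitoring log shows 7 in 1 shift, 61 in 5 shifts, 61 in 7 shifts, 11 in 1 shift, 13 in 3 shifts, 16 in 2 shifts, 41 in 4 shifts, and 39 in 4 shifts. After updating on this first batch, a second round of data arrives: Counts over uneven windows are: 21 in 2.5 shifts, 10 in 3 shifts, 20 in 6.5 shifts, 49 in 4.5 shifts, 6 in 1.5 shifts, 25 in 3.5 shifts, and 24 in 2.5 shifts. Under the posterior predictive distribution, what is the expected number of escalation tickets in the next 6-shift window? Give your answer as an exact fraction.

Total count: 7 + 61 + 61 + 11 + 13 + 16 + 41 + 39 = 249.
Total exposure: 1 + 5 + 7 + 1 + 3 + 2 + 4 + 4 = 27 shifts.
After the first batch: Gamma(5 + 249, 17 + 27) = Gamma(254, 44).
Total count: 21 + 10 + 20 + 49 + 6 + 25 + 24 = 155.
Total exposure: 2.5 + 3 + 6.5 + 4.5 + 1.5 + 3.5 + 2.5 = 24 shifts.
After the second batch: Gamma(254 + 155, 44 + 24) = Gamma(409, 68).
Predictive mean over a 6-shift window = T·E[λ|data] = 6·409/68 = 1227/34.

1227/34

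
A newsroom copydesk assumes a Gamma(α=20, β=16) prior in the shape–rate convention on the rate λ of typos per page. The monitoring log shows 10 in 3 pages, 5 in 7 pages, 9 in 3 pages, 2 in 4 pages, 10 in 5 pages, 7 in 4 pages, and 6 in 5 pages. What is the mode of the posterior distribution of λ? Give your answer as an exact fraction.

68/47

Total count: 10 + 5 + 9 + 2 + 10 + 7 + 6 = 49.
Total exposure: 3 + 7 + 3 + 4 + 5 + 4 + 5 = 31 pages.
Conjugate update: add total count to the shape and total exposure to the rate, giving Gamma(69, 47).
Posterior mode = (α'−1)/β' = 68/47.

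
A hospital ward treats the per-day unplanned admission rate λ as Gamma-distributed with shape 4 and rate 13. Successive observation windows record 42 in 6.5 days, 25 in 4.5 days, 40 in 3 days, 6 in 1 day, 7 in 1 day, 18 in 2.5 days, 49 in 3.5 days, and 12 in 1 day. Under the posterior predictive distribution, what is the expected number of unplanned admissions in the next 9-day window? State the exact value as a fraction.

203/4

Total count: 42 + 25 + 40 + 6 + 7 + 18 + 49 + 12 = 199.
Total exposure: 6.5 + 4.5 + 3 + 1 + 1 + 2.5 + 3.5 + 1 = 23 days.
The Gamma prior is conjugate for the Poisson rate, so λ | data ~ Gamma(4+199, 13+23) = Gamma(203, 36).
Predictive mean over a 9-day window = T·E[λ|data] = 9·203/36 = 203/4.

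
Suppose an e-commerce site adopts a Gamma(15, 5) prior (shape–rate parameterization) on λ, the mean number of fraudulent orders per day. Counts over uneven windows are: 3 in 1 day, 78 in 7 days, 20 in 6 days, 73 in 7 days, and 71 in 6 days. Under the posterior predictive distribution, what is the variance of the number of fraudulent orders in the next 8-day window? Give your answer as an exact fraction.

325/4

Total count: 3 + 78 + 20 + 73 + 71 = 245.
Total exposure: 1 + 7 + 6 + 7 + 6 = 27 days.
The Gamma prior is conjugate for the Poisson rate, so λ | data ~ Gamma(15+245, 5+27) = Gamma(260, 32).
The posterior predictive for a window of length T is Negative Binomial with variance T·α'·(β'+T)/β'² = 8·260·40/1024 = 325/4.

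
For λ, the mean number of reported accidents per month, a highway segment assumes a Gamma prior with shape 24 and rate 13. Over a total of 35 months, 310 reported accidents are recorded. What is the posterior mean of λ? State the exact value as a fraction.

167/24

Total count 310 over total exposure 35 months.
Gamma(α, β) with Poisson data over total exposure Σt gives posterior Gamma(α+Σx, β+Σt) = Gamma(334, 48).
Posterior mean = α'/β' = 334/48 = 167/24.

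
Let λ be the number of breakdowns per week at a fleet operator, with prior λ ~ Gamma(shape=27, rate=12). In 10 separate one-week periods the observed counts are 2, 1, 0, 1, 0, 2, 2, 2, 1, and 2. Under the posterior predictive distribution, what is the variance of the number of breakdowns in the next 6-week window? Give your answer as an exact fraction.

1680/121

Total count: 2 + 1 + 0 + 1 + 0 + 2 + 2 + 2 + 1 + 2 = 13.
Total exposure: 10 weeks.
Conjugate update: add total count to the shape and total exposure to the rate, giving Gamma(40, 22).
The posterior predictive for a window of length T is Negative Binomial with variance T·α'·(β'+T)/β'² = 6·40·28/484 = 1680/121.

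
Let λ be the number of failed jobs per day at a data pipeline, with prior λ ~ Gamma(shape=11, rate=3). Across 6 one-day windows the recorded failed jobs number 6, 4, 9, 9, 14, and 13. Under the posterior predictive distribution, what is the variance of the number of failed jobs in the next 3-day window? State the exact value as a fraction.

88/3

Total count: 6 + 4 + 9 + 9 + 14 + 13 = 55.
Total exposure: 6 days.
Posterior: α' = 11 + 55 = 66, β' = 3 + 6 = 9.
The posterior predictive for a window of length T is Negative Binomial with variance T·α'·(β'+T)/β'² = 3·66·12/81 = 88/3.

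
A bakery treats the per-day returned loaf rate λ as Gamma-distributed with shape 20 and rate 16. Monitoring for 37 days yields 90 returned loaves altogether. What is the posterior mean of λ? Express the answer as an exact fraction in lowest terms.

Total count 90 over total exposure 37 days.
Gamma(α, β) with Poisson data over total exposure Σt gives posterior Gamma(α+Σx, β+Σt) = Gamma(110, 53).
Posterior mean = α'/β' = 110/53.

110/53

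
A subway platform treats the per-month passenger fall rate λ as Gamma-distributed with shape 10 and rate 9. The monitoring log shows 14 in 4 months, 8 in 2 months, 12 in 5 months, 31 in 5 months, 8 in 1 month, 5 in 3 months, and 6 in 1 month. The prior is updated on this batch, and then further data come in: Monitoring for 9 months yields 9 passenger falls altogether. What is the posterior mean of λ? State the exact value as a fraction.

Total count: 14 + 8 + 12 + 31 + 8 + 5 + 6 = 84.
Total exposure: 4 + 2 + 5 + 5 + 1 + 3 + 1 = 21 months.
After the first batch: Gamma(10 + 84, 9 + 21) = Gamma(94, 30).
Total count 9 over total exposure 9 months.
After the second batch: Gamma(94 + 9, 30 + 9) = Gamma(103, 39).
Posterior mean = α'/β' = 103/39.

103/39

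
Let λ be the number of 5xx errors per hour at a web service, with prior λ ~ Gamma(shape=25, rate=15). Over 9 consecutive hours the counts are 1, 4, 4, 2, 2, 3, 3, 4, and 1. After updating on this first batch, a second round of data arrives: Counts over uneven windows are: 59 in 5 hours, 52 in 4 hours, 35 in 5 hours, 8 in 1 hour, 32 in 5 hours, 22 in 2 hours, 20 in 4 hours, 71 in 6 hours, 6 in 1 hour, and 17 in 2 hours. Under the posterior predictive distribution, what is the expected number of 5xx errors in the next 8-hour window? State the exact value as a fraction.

2968/59

Total count: 1 + 4 + 4 + 2 + 2 + 3 + 3 + 4 + 1 = 24.
Total exposure: 9 hours.
After the first batch: Gamma(25 + 24, 15 + 9) = Gamma(49, 24).
Total count: 59 + 52 + 35 + 8 + 32 + 22 + 20 + 71 + 6 + 17 = 322.
Total exposure: 5 + 4 + 5 + 1 + 5 + 2 + 4 + 6 + 1 + 2 = 35 hours.
After the second batch: Gamma(49 + 322, 24 + 35) = Gamma(371, 59).
Predictive mean over an 8-hour window = T·E[λ|data] = 8·371/59 = 2968/59.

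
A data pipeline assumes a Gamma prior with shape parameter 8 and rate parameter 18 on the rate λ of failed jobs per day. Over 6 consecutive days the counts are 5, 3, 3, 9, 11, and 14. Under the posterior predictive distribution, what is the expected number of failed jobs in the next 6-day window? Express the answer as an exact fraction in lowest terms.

Total count: 5 + 3 + 3 + 9 + 11 + 14 = 45.
Total exposure: 6 days.
The Gamma prior is conjugate for the Poisson rate, so λ | data ~ Gamma(8+45, 18+6) = Gamma(53, 24).
Predictive mean over a 6-day window = T·E[λ|data] = 6·53/24 = 53/4.

53/4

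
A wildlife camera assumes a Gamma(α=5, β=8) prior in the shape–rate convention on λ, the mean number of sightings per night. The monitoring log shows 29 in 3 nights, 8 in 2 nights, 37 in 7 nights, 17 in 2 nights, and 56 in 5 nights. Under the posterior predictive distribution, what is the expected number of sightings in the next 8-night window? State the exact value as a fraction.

Total count: 29 + 8 + 37 + 17 + 56 = 147.
Total exposure: 3 + 2 + 7 + 2 + 5 = 19 nights.
Conjugate update: add total count to the shape and total exposure to the rate, giving Gamma(152, 27).
Predictive mean over an 8-night window = T·E[λ|data] = 8·152/27 = 1216/27.

1216/27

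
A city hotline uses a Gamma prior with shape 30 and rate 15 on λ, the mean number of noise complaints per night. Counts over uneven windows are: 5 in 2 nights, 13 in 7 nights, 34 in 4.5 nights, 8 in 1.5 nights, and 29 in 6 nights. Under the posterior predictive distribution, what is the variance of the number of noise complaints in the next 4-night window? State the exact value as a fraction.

Total count: 5 + 13 + 34 + 8 + 29 = 89.
Total exposure: 2 + 7 + 4.5 + 1.5 + 6 = 21 nights.
The Gamma prior is conjugate for the Poisson rate, so λ | data ~ Gamma(30+89, 15+21) = Gamma(119, 36).
The posterior predictive for a window of length T is Negative Binomial with variance T·α'·(β'+T)/β'² = 4·119·40/1296 = 1190/81.

1190/81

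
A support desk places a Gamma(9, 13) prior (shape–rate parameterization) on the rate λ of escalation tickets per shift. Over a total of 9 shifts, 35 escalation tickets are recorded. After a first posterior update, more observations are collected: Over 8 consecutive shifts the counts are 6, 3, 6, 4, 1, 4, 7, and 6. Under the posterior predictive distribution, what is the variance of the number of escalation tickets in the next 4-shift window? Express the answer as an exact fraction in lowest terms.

306/25

Total count 35 over total exposure 9 shifts.
After the first batch: Gamma(9 + 35, 13 + 9) = Gamma(44, 22).
Total count: 6 + 3 + 6 + 4 + 1 + 4 + 7 + 6 = 37.
Total exposure: 8 shifts.
After the second batch: Gamma(44 + 37, 22 + 8) = Gamma(81, 30).
The posterior predictive for a window of length T is Negative Binomial with variance T·α'·(β'+T)/β'² = 4·81·34/900 = 306/25.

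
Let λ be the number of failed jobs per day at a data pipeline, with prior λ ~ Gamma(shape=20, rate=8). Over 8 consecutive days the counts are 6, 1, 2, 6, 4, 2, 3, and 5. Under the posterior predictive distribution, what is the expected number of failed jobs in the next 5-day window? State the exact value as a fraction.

Total count: 6 + 1 + 2 + 6 + 4 + 2 + 3 + 5 = 29.
Total exposure: 8 days.
By Gamma–Poisson conjugacy, the posterior is Gamma(α + Σx, β + Σt) = Gamma(20 + 29, 8 + 8) = Gamma(49, 16).
Predictive mean over a 5-day window = T·E[λ|data] = 5·49/16 = 245/16.

245/16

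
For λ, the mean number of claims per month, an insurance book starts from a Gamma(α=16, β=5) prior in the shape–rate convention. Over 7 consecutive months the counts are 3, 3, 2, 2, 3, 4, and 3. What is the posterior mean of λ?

3

Total count: 3 + 3 + 2 + 2 + 3 + 4 + 3 = 20.
Total exposure: 7 months.
Conjugate update: add total count to the shape and total exposure to the rate, giving Gamma(36, 12).
Posterior mean = α'/β' = 36/12 = 3.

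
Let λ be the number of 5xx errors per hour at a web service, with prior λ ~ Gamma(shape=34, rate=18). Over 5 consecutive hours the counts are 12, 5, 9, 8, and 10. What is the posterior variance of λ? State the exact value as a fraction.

Total count: 12 + 5 + 9 + 8 + 10 = 44.
Total exposure: 5 hours.
Gamma(α, β) with Poisson data over total exposure Σt gives posterior Gamma(α+Σx, β+Σt) = Gamma(78, 23).
Posterior variance = α'/β'² = 78/529.

78/529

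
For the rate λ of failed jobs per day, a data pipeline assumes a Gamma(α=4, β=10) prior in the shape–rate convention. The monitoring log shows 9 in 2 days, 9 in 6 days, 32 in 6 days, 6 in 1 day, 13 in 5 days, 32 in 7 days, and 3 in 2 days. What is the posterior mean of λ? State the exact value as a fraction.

36/13

Total count: 9 + 9 + 32 + 6 + 13 + 32 + 3 = 104.
Total exposure: 2 + 6 + 6 + 1 + 5 + 7 + 2 = 29 days.
Posterior: α' = 4 + 104 = 108, β' = 10 + 29 = 39.
Posterior mean = α'/β' = 108/39 = 36/13.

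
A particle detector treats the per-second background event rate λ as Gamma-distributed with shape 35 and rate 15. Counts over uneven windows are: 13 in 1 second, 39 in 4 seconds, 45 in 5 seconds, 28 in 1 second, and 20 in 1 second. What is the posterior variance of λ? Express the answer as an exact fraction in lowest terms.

Total count: 13 + 39 + 45 + 28 + 20 = 145.
Total exposure: 1 + 4 + 5 + 1 + 1 = 12 seconds.
Conjugate update: add total count to the shape and total exposure to the rate, giving Gamma(180, 27).
Posterior variance = α'/β'² = 180/729 = 20/81.

20/81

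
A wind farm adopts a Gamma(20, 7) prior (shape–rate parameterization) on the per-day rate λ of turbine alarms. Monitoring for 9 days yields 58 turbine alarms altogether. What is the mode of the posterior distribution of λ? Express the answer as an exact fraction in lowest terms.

Total count 58 over total exposure 9 days.
Conjugate update: add total count to the shape and total exposure to the rate, giving Gamma(78, 16).
Posterior mode = (α'−1)/β' = 77/16.

77/16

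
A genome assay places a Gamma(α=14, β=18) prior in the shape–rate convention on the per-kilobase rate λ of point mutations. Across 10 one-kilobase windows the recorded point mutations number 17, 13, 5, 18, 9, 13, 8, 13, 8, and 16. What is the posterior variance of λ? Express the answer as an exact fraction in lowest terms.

Total count: 17 + 13 + 5 + 18 + 9 + 13 + 8 + 13 + 8 + 16 = 120.
Total exposure: 10 kilobases.
The Gamma prior is conjugate for the Poisson rate, so λ | data ~ Gamma(14+120, 18+10) = Gamma(134, 28).
Posterior variance = α'/β'² = 134/784 = 67/392.

67/392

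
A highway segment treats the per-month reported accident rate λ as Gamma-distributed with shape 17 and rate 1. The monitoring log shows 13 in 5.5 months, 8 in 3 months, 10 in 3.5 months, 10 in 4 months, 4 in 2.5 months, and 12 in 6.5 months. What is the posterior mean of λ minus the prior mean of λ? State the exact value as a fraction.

-184/13

Total count: 13 + 8 + 10 + 10 + 4 + 12 = 57.
Total exposure: 5.5 + 3 + 3.5 + 4 + 2.5 + 6.5 = 25 months.
Posterior: α' = 17 + 57 = 74, β' = 1 + 25 = 26.
Posterior mean = 74/26 = 37/13; prior mean = 17/1 = 17. Difference = 37/13 − 17 = -184/13.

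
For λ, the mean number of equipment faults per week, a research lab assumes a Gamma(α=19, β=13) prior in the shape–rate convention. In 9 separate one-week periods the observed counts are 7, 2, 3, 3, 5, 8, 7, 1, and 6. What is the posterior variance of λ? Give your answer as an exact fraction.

61/484

Total count: 7 + 2 + 3 + 3 + 5 + 8 + 7 + 1 + 6 = 42.
Total exposure: 9 weeks.
Conjugate update: add total count to the shape and total exposure to the rate, giving Gamma(61, 22).
Posterior variance = α'/β'² = 61/484.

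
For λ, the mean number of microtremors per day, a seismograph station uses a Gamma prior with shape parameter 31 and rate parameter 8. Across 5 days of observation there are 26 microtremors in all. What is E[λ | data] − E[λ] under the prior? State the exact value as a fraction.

53/104

Total count 26 over total exposure 5 days.
Conjugate update: add total count to the shape and total exposure to the rate, giving Gamma(57, 13).
Posterior mean = 57/13 = 57/13; prior mean = 31/8 = 31/8. Difference = 57/13 − 31/8 = 53/104.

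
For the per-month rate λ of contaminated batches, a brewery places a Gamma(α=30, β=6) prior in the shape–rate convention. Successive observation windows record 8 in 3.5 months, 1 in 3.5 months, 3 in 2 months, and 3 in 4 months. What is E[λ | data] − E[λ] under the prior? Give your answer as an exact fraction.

-50/19

Total count: 8 + 1 + 3 + 3 = 15.
Total exposure: 3.5 + 3.5 + 2 + 4 = 13 months.
By Gamma–Poisson conjugacy, the posterior is Gamma(α + Σx, β + Σt) = Gamma(30 + 15, 6 + 13) = Gamma(45, 19).
Posterior mean = 45/19 = 45/19; prior mean = 30/6 = 5. Difference = 45/19 − 5 = -50/19.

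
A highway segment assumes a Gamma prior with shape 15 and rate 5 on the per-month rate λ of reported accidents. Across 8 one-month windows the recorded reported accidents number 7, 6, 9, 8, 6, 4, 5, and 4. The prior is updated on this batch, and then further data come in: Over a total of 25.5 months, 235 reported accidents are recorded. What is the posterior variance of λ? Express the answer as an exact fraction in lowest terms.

1196/5929

Total count: 7 + 6 + 9 + 8 + 6 + 4 + 5 + 4 = 49.
Total exposure: 8 months.
After the first batch: Gamma(15 + 49, 5 + 8) = Gamma(64, 13).
Total count 235 over total exposure 25.5 months.
After the second batch: Gamma(64 + 235, 13 + 25.5) = Gamma(299, 77/2).
Posterior variance = α'/β'² = 299/(5929/4) = 1196/5929.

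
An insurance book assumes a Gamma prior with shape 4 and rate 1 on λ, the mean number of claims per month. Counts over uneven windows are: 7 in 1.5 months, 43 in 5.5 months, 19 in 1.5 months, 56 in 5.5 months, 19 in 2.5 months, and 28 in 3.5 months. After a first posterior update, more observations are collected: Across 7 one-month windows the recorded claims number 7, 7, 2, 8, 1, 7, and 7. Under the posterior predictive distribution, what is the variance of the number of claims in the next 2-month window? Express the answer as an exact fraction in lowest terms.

Total count: 7 + 43 + 19 + 56 + 19 + 28 = 172.
Total exposure: 1.5 + 5.5 + 1.5 + 5.5 + 2.5 + 3.5 = 20 months.
After the first batch: Gamma(4 + 172, 1 + 20) = Gamma(176, 21).
Total count: 7 + 7 + 2 + 8 + 1 + 7 + 7 = 39.
Total exposure: 7 months.
After the second batch: Gamma(176 + 39, 21 + 7) = Gamma(215, 28).
The posterior predictive for a window of length T is Negative Binomial with variance T·α'·(β'+T)/β'² = 2·215·30/784 = 3225/196.

3225/196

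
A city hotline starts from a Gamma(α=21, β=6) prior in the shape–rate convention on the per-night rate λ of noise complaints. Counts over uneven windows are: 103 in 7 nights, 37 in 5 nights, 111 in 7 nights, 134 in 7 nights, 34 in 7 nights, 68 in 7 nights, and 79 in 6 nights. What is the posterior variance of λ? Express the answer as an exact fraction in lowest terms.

Total count: 103 + 37 + 111 + 134 + 34 + 68 + 79 = 566.
Total exposure: 7 + 5 + 7 + 7 + 7 + 7 + 6 = 46 nights.
By Gamma–Poisson conjugacy, the posterior is Gamma(α + Σx, β + Σt) = Gamma(21 + 566, 6 + 46) = Gamma(587, 52).
Posterior variance = α'/β'² = 587/2704.

587/2704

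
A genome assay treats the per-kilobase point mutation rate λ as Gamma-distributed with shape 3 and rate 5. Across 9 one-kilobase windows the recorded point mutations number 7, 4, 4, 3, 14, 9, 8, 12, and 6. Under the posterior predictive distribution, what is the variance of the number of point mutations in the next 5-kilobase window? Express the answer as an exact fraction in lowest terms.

475/14

Total count: 7 + 4 + 4 + 3 + 14 + 9 + 8 + 12 + 6 = 67.
Total exposure: 9 kilobases.
Gamma(α, β) with Poisson data over total exposure Σt gives posterior Gamma(α+Σx, β+Σt) = Gamma(70, 14).
The posterior predictive for a window of length T is Negative Binomial with variance T·α'·(β'+T)/β'² = 5·70·19/196 = 475/14.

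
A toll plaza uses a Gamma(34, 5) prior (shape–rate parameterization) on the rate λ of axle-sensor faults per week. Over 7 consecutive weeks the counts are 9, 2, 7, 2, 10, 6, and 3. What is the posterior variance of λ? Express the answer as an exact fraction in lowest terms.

73/144

Total count: 9 + 2 + 7 + 2 + 10 + 6 + 3 = 39.
Total exposure: 7 weeks.
Gamma(α, β) with Poisson data over total exposure Σt gives posterior Gamma(α+Σx, β+Σt) = Gamma(73, 12).
Posterior variance = α'/β'² = 73/144.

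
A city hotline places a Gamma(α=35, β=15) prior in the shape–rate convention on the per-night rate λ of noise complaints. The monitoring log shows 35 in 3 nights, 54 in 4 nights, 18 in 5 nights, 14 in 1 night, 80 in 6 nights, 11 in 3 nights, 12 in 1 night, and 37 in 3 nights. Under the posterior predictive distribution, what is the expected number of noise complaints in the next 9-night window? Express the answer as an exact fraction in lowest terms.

Total count: 35 + 54 + 18 + 14 + 80 + 11 + 12 + 37 = 261.
Total exposure: 3 + 4 + 5 + 1 + 6 + 3 + 1 + 3 = 26 nights.
By Gamma–Poisson conjugacy, the posterior is Gamma(α + Σx, β + Σt) = Gamma(35 + 261, 15 + 26) = Gamma(296, 41).
Predictive mean over a 9-night window = T·E[λ|data] = 9·296/41 = 2664/41.

2664/41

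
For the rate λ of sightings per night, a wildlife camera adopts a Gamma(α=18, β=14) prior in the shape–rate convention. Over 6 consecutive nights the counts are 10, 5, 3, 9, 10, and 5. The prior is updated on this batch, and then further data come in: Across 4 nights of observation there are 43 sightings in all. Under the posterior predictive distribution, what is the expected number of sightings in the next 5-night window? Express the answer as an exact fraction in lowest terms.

515/24

Total count: 10 + 5 + 3 + 9 + 10 + 5 = 42.
Total exposure: 6 nights.
After the first batch: Gamma(18 + 42, 14 + 6) = Gamma(60, 20).
Total count 43 over total exposure 4 nights.
After the second batch: Gamma(60 + 43, 20 + 4) = Gamma(103, 24).
Predictive mean over a 5-night window = T·E[λ|data] = 5·103/24 = 515/24.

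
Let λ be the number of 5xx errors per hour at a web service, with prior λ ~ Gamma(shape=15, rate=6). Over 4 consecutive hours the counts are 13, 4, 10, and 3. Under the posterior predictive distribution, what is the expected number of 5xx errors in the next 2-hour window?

9

Total count: 13 + 4 + 10 + 3 = 30.
Total exposure: 4 hours.
Posterior: α' = 15 + 30 = 45, β' = 6 + 4 = 10.
Predictive mean over a 2-hour window = T·E[λ|data] = 2·45/10 = 9.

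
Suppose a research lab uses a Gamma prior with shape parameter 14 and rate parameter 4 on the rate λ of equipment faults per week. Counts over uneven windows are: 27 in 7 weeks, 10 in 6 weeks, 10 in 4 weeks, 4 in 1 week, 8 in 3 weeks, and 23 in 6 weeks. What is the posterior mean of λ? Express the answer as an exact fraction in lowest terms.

96/31

Total count: 27 + 10 + 10 + 4 + 8 + 23 = 82.
Total exposure: 7 + 6 + 4 + 1 + 3 + 6 = 27 weeks.
The Gamma prior is conjugate for the Poisson rate, so λ | data ~ Gamma(14+82, 4+27) = Gamma(96, 31).
Posterior mean = α'/β' = 96/31.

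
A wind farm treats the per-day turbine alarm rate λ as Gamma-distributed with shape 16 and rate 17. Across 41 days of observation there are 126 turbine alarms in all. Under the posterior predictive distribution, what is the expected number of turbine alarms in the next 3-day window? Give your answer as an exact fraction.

213/29

Total count 126 over total exposure 41 days.
By Gamma–Poisson conjugacy, the posterior is Gamma(α + Σx, β + Σt) = Gamma(16 + 126, 17 + 41) = Gamma(142, 58).
Predictive mean over a 3-day window = T·E[λ|data] = 3·142/58 = 213/29.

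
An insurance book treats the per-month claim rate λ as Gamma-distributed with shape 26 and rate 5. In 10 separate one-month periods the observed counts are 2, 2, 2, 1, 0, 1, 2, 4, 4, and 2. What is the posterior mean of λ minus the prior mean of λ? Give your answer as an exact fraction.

-32/15

Total count: 2 + 2 + 2 + 1 + 0 + 1 + 2 + 4 + 4 + 2 = 20.
Total exposure: 10 months.
Conjugate update: add total count to the shape and total exposure to the rate, giving Gamma(46, 15).
Posterior mean = 46/15 = 46/15; prior mean = 26/5 = 26/5. Difference = 46/15 − 26/5 = -32/15.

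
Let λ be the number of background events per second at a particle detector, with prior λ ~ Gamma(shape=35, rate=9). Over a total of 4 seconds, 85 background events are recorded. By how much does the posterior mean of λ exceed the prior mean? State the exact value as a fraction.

625/117

Total count 85 over total exposure 4 seconds.
By Gamma–Poisson conjugacy, the posterior is Gamma(α + Σx, β + Σt) = Gamma(35 + 85, 9 + 4) = Gamma(120, 13).
Posterior mean = 120/13 = 120/13; prior mean = 35/9 = 35/9. Difference = 120/13 − 35/9 = 625/117.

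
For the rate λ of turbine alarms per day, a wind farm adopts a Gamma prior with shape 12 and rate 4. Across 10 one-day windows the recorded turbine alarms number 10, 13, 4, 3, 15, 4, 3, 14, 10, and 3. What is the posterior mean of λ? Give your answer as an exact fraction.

Total count: 10 + 13 + 4 + 3 + 15 + 4 + 3 + 14 + 10 + 3 = 79.
Total exposure: 10 days.
Conjugate update: add total count to the shape and total exposure to the rate, giving Gamma(91, 14).
Posterior mean = α'/β' = 91/14 = 13/2.

13/2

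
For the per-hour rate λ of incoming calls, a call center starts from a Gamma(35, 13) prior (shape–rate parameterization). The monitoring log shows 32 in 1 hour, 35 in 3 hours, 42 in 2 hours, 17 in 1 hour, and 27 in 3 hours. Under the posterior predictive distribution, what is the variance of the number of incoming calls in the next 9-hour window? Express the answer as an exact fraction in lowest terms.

Total count: 32 + 35 + 42 + 17 + 27 = 153.
Total exposure: 1 + 3 + 2 + 1 + 3 = 10 hours.
Posterior: α' = 35 + 153 = 188, β' = 13 + 10 = 23.
The posterior predictive for a window of length T is Negative Binomial with variance T·α'·(β'+T)/β'² = 9·188·32/529 = 54144/529.

54144/529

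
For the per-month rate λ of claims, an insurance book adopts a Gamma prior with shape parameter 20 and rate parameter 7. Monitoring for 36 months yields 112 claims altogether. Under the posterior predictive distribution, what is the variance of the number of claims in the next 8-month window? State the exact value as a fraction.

53856/1849

Total count 112 over total exposure 36 months.
Conjugate update: add total count to the shape and total exposure to the rate, giving Gamma(132, 43).
The posterior predictive for a window of length T is Negative Binomial with variance T·α'·(β'+T)/β'² = 8·132·51/1849 = 53856/1849.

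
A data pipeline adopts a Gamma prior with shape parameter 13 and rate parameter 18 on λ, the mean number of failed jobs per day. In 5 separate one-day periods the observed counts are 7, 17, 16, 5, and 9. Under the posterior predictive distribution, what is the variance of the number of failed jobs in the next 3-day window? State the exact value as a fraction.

Total count: 7 + 17 + 16 + 5 + 9 = 54.
Total exposure: 5 days.
Conjugate update: add total count to the shape and total exposure to the rate, giving Gamma(67, 23).
The posterior predictive for a window of length T is Negative Binomial with variance T·α'·(β'+T)/β'² = 3·67·26/529 = 5226/529.

5226/529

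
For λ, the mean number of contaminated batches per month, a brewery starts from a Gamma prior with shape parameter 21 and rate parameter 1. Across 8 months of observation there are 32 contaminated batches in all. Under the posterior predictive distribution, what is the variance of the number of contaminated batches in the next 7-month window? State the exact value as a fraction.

Total count 32 over total exposure 8 months.
Gamma(α, β) with Poisson data over total exposure Σt gives posterior Gamma(α+Σx, β+Σt) = Gamma(53, 9).
The posterior predictive for a window of length T is Negative Binomial with variance T·α'·(β'+T)/β'² = 7·53·16/81 = 5936/81.

5936/81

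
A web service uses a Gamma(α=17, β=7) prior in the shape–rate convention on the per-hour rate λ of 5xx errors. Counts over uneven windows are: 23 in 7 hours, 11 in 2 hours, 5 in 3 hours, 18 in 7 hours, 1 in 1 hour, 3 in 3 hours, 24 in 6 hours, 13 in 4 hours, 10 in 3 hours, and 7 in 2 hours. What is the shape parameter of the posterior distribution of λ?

132

Total count: 23 + 11 + 5 + 18 + 1 + 3 + 24 + 13 + 10 + 7 = 115.
Total exposure: 7 + 2 + 3 + 7 + 1 + 3 + 6 + 4 + 3 + 2 = 38 hours.
Gamma(α, β) with Poisson data over total exposure Σt gives posterior Gamma(α+Σx, β+Σt) = Gamma(132, 45).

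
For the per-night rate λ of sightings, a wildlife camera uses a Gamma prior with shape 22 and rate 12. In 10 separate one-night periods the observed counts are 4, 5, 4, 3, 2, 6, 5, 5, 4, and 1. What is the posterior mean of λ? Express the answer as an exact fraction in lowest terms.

61/22

Total count: 4 + 5 + 4 + 3 + 2 + 6 + 5 + 5 + 4 + 1 = 39.
Total exposure: 10 nights.
Posterior: α' = 22 + 39 = 61, β' = 12 + 10 = 22.
Posterior mean = α'/β' = 61/22.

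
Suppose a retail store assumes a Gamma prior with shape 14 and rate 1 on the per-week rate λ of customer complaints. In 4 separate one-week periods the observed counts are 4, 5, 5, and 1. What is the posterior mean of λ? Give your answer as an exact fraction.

29/5

Total count: 4 + 5 + 5 + 1 = 15.
Total exposure: 4 weeks.
By Gamma–Poisson conjugacy, the posterior is Gamma(α + Σx, β + Σt) = Gamma(14 + 15, 1 + 4) = Gamma(29, 5).
Posterior mean = α'/β' = 29/5.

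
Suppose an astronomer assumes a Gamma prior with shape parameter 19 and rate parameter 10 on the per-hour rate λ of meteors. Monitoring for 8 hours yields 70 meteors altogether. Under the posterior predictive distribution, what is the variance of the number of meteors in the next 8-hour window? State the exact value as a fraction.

Total count 70 over total exposure 8 hours.
By Gamma–Poisson conjugacy, the posterior is Gamma(α + Σx, β + Σt) = Gamma(19 + 70, 10 + 8) = Gamma(89, 18).
The posterior predictive for a window of length T is Negative Binomial with variance T·α'·(β'+T)/β'² = 8·89·26/324 = 4628/81.

4628/81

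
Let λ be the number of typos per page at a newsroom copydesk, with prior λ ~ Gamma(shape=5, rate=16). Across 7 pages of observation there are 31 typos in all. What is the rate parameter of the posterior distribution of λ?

Total count 31 over total exposure 7 pages.
Posterior: α' = 5 + 31 = 36, β' = 16 + 7 = 23.

23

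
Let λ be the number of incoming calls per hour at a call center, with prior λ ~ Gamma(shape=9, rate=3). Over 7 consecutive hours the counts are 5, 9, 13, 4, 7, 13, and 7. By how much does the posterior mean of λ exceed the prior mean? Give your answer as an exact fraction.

37/10

Total count: 5 + 9 + 13 + 4 + 7 + 13 + 7 = 58.
Total exposure: 7 hours.
Posterior: α' = 9 + 58 = 67, β' = 3 + 7 = 10.
Posterior mean = 67/10 = 67/10; prior mean = 9/3 = 3. Difference = 67/10 − 3 = 37/10.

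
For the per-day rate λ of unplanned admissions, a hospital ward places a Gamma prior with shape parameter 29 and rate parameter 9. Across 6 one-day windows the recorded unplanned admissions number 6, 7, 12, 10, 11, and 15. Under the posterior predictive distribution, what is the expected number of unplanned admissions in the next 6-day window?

Total count: 6 + 7 + 12 + 10 + 11 + 15 = 61.
Total exposure: 6 days.
The Gamma prior is conjugate for the Poisson rate, so λ | data ~ Gamma(29+61, 9+6) = Gamma(90, 15).
Predictive mean over a 6-day window = T·E[λ|data] = 6·90/15 = 36.

36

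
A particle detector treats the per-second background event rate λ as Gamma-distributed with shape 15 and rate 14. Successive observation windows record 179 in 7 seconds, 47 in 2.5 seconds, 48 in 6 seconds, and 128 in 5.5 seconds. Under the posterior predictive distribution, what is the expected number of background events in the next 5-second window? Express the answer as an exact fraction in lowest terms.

417/7

Total count: 179 + 47 + 48 + 128 = 402.
Total exposure: 7 + 2.5 + 6 + 5.5 = 21 seconds.
By Gamma–Poisson conjugacy, the posterior is Gamma(α + Σx, β + Σt) = Gamma(15 + 402, 14 + 21) = Gamma(417, 35).
Predictive mean over a 5-second window = T·E[λ|data] = 5·417/35 = 417/7.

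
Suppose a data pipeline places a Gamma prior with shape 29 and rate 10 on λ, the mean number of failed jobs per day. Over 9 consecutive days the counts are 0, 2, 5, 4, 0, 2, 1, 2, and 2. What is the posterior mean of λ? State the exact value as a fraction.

Total count: 0 + 2 + 5 + 4 + 0 + 2 + 1 + 2 + 2 = 18.
Total exposure: 9 days.
By Gamma–Poisson conjugacy, the posterior is Gamma(α + Σx, β + Σt) = Gamma(29 + 18, 10 + 9) = Gamma(47, 19).
Posterior mean = α'/β' = 47/19.

47/19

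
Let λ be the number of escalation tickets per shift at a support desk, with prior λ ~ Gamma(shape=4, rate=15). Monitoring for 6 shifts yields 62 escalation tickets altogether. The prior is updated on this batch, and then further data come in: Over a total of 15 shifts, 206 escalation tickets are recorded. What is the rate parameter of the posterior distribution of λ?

36

Total count 62 over total exposure 6 shifts.
After the first batch: Gamma(4 + 62, 15 + 6) = Gamma(66, 21).
Total count 206 over total exposure 15 shifts.
After the second batch: Gamma(66 + 206, 21 + 15) = Gamma(272, 36).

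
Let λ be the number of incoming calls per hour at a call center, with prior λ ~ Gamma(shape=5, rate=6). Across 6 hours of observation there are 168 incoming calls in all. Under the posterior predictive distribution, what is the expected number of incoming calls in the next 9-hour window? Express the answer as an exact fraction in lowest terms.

Total count 168 over total exposure 6 hours.
The Gamma prior is conjugate for the Poisson rate, so λ | data ~ Gamma(5+168, 6+6) = Gamma(173, 12).
Predictive mean over a 9-hour window = T·E[λ|data] = 9·173/12 = 519/4.

519/4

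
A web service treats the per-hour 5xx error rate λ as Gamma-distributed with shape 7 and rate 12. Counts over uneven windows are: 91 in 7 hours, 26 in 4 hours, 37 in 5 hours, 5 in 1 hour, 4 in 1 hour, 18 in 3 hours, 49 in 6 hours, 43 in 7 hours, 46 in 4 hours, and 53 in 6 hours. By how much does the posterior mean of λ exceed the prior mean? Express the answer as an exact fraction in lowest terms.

Total count: 91 + 26 + 37 + 5 + 4 + 18 + 49 + 43 + 46 + 53 = 372.
Total exposure: 7 + 4 + 5 + 1 + 1 + 3 + 6 + 7 + 4 + 6 = 44 hours.
Posterior: α' = 7 + 372 = 379, β' = 12 + 44 = 56.
Posterior mean = 379/56 = 379/56; prior mean = 7/12 = 7/12. Difference = 379/56 − 7/12 = 1039/168.

1039/168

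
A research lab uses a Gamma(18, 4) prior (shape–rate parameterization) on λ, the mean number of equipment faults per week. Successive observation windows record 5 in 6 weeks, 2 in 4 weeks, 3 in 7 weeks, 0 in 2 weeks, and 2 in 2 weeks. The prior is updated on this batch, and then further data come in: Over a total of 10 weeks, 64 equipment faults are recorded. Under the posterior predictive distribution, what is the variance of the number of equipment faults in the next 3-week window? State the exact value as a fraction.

Total count: 5 + 2 + 3 + 0 + 2 = 12.
Total exposure: 6 + 4 + 7 + 2 + 2 = 21 weeks.
After the first batch: Gamma(18 + 12, 4 + 21) = Gamma(30, 25).
Total count 64 over total exposure 10 weeks.
After the second batch: Gamma(30 + 64, 25 + 10) = Gamma(94, 35).
The posterior predictive for a window of length T is Negative Binomial with variance T·α'·(β'+T)/β'² = 3·94·38/1225 = 10716/1225.

10716/1225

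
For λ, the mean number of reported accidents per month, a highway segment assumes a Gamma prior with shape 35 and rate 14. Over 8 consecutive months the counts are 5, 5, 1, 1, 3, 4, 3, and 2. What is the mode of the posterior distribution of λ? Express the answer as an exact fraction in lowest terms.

Total count: 5 + 5 + 1 + 1 + 3 + 4 + 3 + 2 = 24.
Total exposure: 8 months.
The Gamma prior is conjugate for the Poisson rate, so λ | data ~ Gamma(35+24, 14+8) = Gamma(59, 22).
Posterior mode = (α'−1)/β' = 58/22 = 29/11.

29/11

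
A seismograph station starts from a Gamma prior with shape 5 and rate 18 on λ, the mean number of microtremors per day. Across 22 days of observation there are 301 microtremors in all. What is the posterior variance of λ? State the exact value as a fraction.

153/800

Total count 301 over total exposure 22 days.
The Gamma prior is conjugate for the Poisson rate, so λ | data ~ Gamma(5+301, 18+22) = Gamma(306, 40).
Posterior variance = α'/β'² = 306/1600 = 153/800.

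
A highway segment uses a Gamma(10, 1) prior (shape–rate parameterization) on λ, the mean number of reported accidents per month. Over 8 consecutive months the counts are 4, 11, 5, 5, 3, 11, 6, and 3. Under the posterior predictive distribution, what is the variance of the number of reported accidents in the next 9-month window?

Total count: 4 + 11 + 5 + 5 + 3 + 11 + 6 + 3 = 48.
Total exposure: 8 months.
Gamma(α, β) with Poisson data over total exposure Σt gives posterior Gamma(α+Σx, β+Σt) = Gamma(58, 9).
The posterior predictive for a window of length T is Negative Binomial with variance T·α'·(β'+T)/β'² = 9·58·18/81 = 116.

116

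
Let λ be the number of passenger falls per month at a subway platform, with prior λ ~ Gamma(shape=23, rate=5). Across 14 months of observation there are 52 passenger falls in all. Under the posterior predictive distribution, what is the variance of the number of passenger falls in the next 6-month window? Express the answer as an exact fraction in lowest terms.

Total count 52 over total exposure 14 months.
By Gamma–Poisson conjugacy, the posterior is Gamma(α + Σx, β + Σt) = Gamma(23 + 52, 5 + 14) = Gamma(75, 19).
The posterior predictive for a window of length T is Negative Binomial with variance T·α'·(β'+T)/β'² = 6·75·25/361 = 11250/361.

11250/361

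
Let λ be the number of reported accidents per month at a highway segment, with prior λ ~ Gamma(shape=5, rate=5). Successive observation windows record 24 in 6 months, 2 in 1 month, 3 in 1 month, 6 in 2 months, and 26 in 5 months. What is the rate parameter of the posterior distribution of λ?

20

Total count: 24 + 2 + 3 + 6 + 26 = 61.
Total exposure: 6 + 1 + 1 + 2 + 5 = 15 months.
The Gamma prior is conjugate for the Poisson rate, so λ | data ~ Gamma(5+61, 5+15) = Gamma(66, 20).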